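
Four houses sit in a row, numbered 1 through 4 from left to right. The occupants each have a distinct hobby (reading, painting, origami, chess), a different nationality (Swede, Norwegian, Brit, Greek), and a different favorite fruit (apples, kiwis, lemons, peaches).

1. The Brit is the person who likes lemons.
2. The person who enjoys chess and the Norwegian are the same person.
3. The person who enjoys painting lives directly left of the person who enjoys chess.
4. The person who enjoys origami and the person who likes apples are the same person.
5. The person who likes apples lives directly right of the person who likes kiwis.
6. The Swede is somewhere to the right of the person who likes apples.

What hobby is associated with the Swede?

reading

The person who enjoys origami is narrowed to house 2 or 3; consider each.
Placing it in house 2 leads to a contradiction, so it's in house 3.
Clue 4 places the person who likes apples in house 3.
Clue 5 places the person who likes kiwis in house 2.
Clue 6: the Swede is in house 4.
Clue 1: the Brit is in house 1.
By clue 1, the person who likes lemons is in house 1.
From clue 2, the person who enjoys chess must be in house 2.
By clue 2, the Norwegian is in house 2.
The person who enjoys painting is in house 1 (clue 3).
The only hobby still possible for house 4 is reading.
House 3's nationality must be Greek (nothing else left).
So house 4 gets peaches for favorite fruit.
So: house 1 = painting/Brit/lemons, house 2 = chess/Norwegian/kiwis, house 3 = origami/Greek/apples, house 4 = reading/Swede/peaches.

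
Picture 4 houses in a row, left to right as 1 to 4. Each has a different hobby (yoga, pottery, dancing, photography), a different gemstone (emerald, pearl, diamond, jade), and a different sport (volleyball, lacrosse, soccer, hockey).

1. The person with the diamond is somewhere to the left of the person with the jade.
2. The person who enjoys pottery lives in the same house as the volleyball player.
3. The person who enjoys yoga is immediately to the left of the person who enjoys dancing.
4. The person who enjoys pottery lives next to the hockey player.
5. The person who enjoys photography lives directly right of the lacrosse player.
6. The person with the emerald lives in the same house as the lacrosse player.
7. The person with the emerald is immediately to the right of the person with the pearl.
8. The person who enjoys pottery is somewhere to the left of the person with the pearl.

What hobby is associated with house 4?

photography

Clue 8: the person who enjoys pottery is in house 1.
The person with the pearl is in house 2 (clue 8).
So house 1 gets diamond for gemstone.
House 4 gemstone: only jade fits.
From clue 2, the volleyball player must be in house 1.
By clue 4, the hockey player is in house 2.
Clue 6: the lacrosse player is in house 3.
That leaves emerald as the gemstone for house 3.
That leaves soccer as the sport for house 4.
Clue 5 places the person who enjoys photography in house 4.
House 2's hobby must be yoga (nothing else left).
The only hobby still possible for house 3 is dancing.
So: house 1 = pottery/diamond/volleyball, house 2 = yoga/pearl/hockey, house 3 = dancing/emerald/lacrosse, house 4 = photography/jade/soccer.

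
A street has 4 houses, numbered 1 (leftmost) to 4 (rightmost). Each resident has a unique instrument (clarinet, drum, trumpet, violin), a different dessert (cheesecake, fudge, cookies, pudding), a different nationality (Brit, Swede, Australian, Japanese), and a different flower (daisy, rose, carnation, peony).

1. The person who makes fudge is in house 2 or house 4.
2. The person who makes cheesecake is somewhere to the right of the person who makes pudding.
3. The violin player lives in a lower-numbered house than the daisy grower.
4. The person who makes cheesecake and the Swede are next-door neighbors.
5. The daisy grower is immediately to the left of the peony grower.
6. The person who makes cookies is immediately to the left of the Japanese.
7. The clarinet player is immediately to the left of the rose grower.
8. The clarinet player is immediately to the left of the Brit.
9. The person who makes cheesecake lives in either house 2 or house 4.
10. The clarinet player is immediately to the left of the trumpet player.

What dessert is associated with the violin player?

House 1 flower: only carnation fits.
The violin player is narrowed to house 1 or 2; consider each.
Placing it in house 2 leads to a contradiction, so it's in house 1.
That leaves daisy as the flower for house 2.
From clue 5, the peony grower must be in house 3.
House 4's flower must be rose (nothing else left).
Clue 7: the clarinet player is in house 3.
Clue 8: the Brit is in house 4.
Clue 10 places the trumpet player in house 4.
House 2 instrument: only drum fits.
The only dessert still possible for house 3 is pudding.
Clue 2 places the person who makes cheesecake in house 4.
The Swede is in house 3 (clue 4).
House 1's dessert must be cookies (nothing else left).
The only dessert still possible for house 2 is fudge.
That leaves Australian as the nationality for house 1.
House 2 nationality: only Japanese fits.
So: house 1 = violin/cookies/Australian/carnation, house 2 = drum/fudge/Japanese/daisy, house 3 = clarinet/pudding/Swede/peony, house 4 = trumpet/cheesecake/Brit/rose.

cookies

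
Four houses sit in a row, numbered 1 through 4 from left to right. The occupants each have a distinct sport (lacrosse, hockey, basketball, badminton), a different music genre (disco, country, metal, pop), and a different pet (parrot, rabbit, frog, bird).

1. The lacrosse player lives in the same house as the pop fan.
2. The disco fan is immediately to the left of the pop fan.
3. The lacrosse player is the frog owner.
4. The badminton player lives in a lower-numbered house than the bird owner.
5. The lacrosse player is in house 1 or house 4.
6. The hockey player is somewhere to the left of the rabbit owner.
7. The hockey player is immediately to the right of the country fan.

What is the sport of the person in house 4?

lacrosse

Clue 1: the lacrosse player is in house 4.
From clue 1, the pop fan must be in house 4.
Clue 2: the disco fan is in house 3.
The frog owner is in house 4 (clue 3).
So house 1 gets parrot for pet.
House 2 pet: only bird fits.
That leaves rabbit as the pet for house 3.
Clue 4: the badminton player is in house 1.
By clue 6, the hockey player is in house 2.
Clue 7 places the country fan in house 1.
House 3 sport: only basketball fits.
So house 2 gets metal for music genre.
So: house 1 = badminton/country/parrot, house 2 = hockey/metal/bird, house 3 = basketball/disco/rabbit, house 4 = lacrosse/pop/frog.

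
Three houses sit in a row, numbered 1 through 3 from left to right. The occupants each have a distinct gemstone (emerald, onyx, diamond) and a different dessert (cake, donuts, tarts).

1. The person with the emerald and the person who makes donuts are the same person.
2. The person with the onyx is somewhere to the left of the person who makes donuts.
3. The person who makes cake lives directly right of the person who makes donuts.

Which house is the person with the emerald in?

The person who makes cake is in house 3 (clue 3).
Clue 3: the person who makes donuts is in house 2.
That leaves tarts as the dessert for house 1.
The person with the emerald is in house 2 (clue 1).
The person with the onyx is in house 1 (clue 2).
House 3 gemstone: only diamond fits.
So: house 1 = onyx/tarts, house 2 = emerald/donuts, house 3 = diamond/cake.

2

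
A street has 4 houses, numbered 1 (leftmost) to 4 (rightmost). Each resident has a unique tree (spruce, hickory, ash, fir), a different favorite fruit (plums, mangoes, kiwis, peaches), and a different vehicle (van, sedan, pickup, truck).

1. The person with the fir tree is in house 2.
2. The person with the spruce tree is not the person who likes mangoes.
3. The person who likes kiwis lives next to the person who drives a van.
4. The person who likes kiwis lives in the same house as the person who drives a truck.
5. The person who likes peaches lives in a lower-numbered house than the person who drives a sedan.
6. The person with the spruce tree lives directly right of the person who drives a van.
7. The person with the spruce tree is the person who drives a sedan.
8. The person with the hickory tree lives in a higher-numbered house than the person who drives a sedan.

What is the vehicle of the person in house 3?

sedan

Clue 1: the person with the fir tree is in house 2.
That leaves ash as the tree for house 1.
Clue 7: the person with the spruce tree is in house 3.
Clue 7 places the person who drives a sedan in house 3.
Clue 8 places the person with the hickory tree in house 4.
From clue 4, the person who likes kiwis must be in house 1.
Clue 4: the person who drives a truck is in house 1.
The only favorite fruit still possible for house 2 is peaches.
The only favorite fruit still possible for house 3 is plums.
So house 4 gets mangoes for favorite fruit.
That leaves van as the vehicle for house 2.
The only vehicle still possible for house 4 is pickup.
So: house 1 = ash/kiwis/truck, house 2 = fir/peaches/van, house 3 = spruce/plums/sedan, house 4 = hickory/mangoes/pickup.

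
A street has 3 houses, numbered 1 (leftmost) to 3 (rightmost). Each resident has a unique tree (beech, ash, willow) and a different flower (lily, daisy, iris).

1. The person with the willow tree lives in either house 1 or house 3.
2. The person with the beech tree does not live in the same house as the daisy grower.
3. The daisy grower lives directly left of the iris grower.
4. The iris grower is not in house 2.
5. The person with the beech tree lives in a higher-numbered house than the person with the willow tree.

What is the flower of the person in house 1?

Clue 4: the iris grower is in house 3.
The person with the willow tree is in house 1 (clue 5).
The daisy grower is in house 2 (clue 3).
The only flower still possible for house 1 is lily.
By clue 2, the person with the beech tree is in house 3.
House 2 tree: only ash fits.
So: house 1 = willow/lily, house 2 = ash/daisy, house 3 = beech/iris.

lily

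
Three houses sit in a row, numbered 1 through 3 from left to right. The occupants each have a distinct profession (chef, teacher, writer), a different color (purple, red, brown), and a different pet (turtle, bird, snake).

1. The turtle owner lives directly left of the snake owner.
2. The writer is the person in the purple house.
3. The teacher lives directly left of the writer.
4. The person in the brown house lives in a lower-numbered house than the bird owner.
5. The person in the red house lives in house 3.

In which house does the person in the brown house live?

From clue 5, the person in the red house must be in house 3.
House 1's pet must be turtle (nothing else left).
The snake owner is in house 2 (clue 1).
Clue 2: the writer is in house 2.
From clue 2, the person in the purple house must be in house 2.
Clue 3 places the teacher in house 1.
House 3 profession: only chef fits.
That leaves brown as the color for house 1.
House 3's pet must be bird (nothing else left).
So: house 1 = teacher/brown/turtle, house 2 = writer/purple/snake, house 3 = chef/red/bird.

1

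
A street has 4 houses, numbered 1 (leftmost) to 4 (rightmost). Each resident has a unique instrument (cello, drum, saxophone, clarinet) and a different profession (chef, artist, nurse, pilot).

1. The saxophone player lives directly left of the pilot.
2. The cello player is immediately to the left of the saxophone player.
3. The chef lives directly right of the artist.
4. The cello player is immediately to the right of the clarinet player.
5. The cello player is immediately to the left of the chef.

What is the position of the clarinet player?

Clue 4 places the cello player in house 2.
From clue 4, the clarinet player must be in house 1.
By clue 5, the chef is in house 3.
House 3's instrument must be saxophone (nothing else left).
That leaves drum as the instrument for house 4.
By clue 1, the pilot is in house 4.
Clue 3 places the artist in house 2.
House 1 profession: only nurse fits.
So: house 1 = clarinet/nurse, house 2 = cello/artist, house 3 = saxophone/chef, house 4 = drum/pilot.

1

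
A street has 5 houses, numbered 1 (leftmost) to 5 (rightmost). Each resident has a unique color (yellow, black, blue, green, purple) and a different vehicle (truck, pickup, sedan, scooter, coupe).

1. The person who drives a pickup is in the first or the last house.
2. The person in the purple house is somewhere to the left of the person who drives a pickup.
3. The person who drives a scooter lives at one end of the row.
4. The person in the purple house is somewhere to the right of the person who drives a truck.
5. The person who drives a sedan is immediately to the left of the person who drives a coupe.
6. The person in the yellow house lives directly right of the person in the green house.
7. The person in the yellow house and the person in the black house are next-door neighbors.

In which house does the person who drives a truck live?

2

By clue 2, the person who drives a pickup is in house 5.
House 1 vehicle: only scooter fits.
So house 4 gets coupe for vehicle.
Clue 5: the person who drives a sedan is in house 3.
So house 2 gets truck for vehicle.
The person in the purple house is narrowed to house 3 or 4; consider each.
Placing it in house 3 leads to a contradiction, so it's in house 4.
The only color still possible for house 5 is blue.
The person in the green house is narrowed to house 1 or 2; consider each.
Placing it in house 2 leads to a contradiction, so it's in house 1.
From clue 6, the person in the yellow house must be in house 2.
So house 3 gets black for color.
So: house 1 = green/scooter, house 2 = yellow/truck, house 3 = black/sedan, house 4 = purple/coupe, house 5 = blue/pickup.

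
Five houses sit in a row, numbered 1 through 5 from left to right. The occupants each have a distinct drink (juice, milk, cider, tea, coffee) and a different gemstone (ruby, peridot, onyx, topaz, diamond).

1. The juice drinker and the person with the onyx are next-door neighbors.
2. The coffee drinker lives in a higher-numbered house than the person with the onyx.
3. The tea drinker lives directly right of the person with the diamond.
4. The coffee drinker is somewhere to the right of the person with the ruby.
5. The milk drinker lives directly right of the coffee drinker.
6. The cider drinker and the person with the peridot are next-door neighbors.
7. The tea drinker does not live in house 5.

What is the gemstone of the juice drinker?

diamond

The coffee drinker is narrowed to house 2 or 3 or 4; consider each.
Placing it in house 2 and house 3 leads to a contradiction, so it's in house 4.
Clue 5 places the milk drinker in house 5.
House 5's gemstone must be topaz (nothing else left).
The only gemstone still possible for house 4 is peridot.
From clue 6, the cider drinker must be in house 3.
House 1's drink must be juice (nothing else left).
House 2 drink: only tea fits.
The person with the onyx is in house 2 (clue 1).
Clue 3 places the person with the diamond in house 1.
The only gemstone still possible for house 3 is ruby.
So: house 1 = juice/diamond, house 2 = tea/onyx, house 3 = cider/ruby, house 4 = coffee/peridot, house 5 = milk/topaz.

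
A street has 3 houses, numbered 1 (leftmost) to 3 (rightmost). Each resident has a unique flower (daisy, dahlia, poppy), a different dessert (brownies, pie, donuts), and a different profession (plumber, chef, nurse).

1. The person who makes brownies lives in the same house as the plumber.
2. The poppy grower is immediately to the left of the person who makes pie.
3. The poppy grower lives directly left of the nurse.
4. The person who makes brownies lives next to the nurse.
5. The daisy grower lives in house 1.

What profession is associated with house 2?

plumber

From clue 5, the daisy grower must be in house 1.
House 2 flower: only poppy fits.
The only flower still possible for house 3 is dahlia.
By clue 2, the person who makes pie is in house 3.
The nurse is in house 3 (clue 3).
From clue 4, the person who makes brownies must be in house 2.
House 1's dessert must be donuts (nothing else left).
Clue 1 places the plumber in house 2.
House 1 profession: only chef fits.
So: house 1 = daisy/donuts/chef, house 2 = poppy/brownies/plumber, house 3 = dahlia/pie/nurse.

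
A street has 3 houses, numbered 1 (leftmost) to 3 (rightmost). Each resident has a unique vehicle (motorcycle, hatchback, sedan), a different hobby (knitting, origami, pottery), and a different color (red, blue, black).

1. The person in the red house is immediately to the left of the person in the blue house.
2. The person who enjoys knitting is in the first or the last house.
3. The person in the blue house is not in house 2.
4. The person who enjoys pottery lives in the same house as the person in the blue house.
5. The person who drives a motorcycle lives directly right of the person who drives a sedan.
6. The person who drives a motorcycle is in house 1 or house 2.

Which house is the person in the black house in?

Clue 3: the person in the blue house is in house 3.
Clue 4 places the person who enjoys pottery in house 3.
The person who drives a motorcycle is in house 2 (clue 6).
The only vehicle still possible for house 1 is sedan.
The only vehicle still possible for house 3 is hatchback.
House 2 hobby: only origami fits.
From clue 1, the person in the red house must be in house 2.
The only hobby still possible for house 1 is knitting.
The only color still possible for house 1 is black.
So: house 1 = sedan/knitting/black, house 2 = motorcycle/origami/red, house 3 = hatchback/pottery/blue.

1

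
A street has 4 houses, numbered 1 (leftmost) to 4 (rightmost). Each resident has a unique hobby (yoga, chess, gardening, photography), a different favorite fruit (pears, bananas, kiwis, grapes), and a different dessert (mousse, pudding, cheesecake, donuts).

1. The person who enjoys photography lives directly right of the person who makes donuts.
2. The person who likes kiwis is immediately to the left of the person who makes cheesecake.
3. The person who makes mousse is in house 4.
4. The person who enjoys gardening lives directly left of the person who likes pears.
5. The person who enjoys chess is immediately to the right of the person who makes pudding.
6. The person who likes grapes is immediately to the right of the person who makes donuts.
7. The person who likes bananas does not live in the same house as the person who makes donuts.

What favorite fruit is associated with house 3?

bananas

Clue 3 places the person who makes mousse in house 4.
The person who likes kiwis is narrowed to house 1 or 2; consider each.
Placing it in house 2 leads to a contradiction, so it's in house 1.
From clue 2, the person who makes cheesecake must be in house 2.
The person who enjoys chess is narrowed to house 2 or 4; consider each.
Placing it in house 2 leads to a contradiction, so it's in house 4.
The person who makes pudding is in house 3 (clue 5).
The only hobby still possible for house 2 is photography.
The only dessert still possible for house 1 is donuts.
The person who likes grapes is in house 2 (clue 6).
So house 3 gets bananas for favorite fruit.
The only favorite fruit still possible for house 4 is pears.
From clue 4, the person who enjoys gardening must be in house 3.
That leaves yoga as the hobby for house 1.
So: house 1 = yoga/kiwis/donuts, house 2 = photography/grapes/cheesecake, house 3 = gardening/bananas/pudding, house 4 = chess/pears/mousse.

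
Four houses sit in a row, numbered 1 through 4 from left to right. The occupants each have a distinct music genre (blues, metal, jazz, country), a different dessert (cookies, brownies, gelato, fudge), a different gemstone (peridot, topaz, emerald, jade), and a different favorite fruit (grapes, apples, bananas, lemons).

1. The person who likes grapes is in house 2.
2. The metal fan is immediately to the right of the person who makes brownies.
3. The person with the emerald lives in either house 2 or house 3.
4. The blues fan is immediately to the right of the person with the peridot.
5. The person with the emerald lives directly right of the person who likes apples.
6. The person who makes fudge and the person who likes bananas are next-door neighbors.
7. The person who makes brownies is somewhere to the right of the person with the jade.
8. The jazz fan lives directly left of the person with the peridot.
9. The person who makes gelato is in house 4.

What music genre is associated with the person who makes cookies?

Clue 1: the person who likes grapes is in house 2.
By clue 9, the person who makes gelato is in house 4.
The only gemstone still possible for house 4 is topaz.
House 1 favorite fruit: only apples fits.
From clue 5, the person with the emerald must be in house 2.
House 1 dessert: only cookies fits.
So house 1 gets jade for gemstone.
That leaves peridot as the gemstone for house 3.
Clue 4 places the blues fan in house 4.
From clue 8, the jazz fan must be in house 2.
So house 1 gets country for music genre.
House 3 music genre: only metal fits.
Clue 2: the person who makes brownies is in house 2.
The only dessert still possible for house 3 is fudge.
From clue 6, the person who likes bananas must be in house 4.
The only favorite fruit still possible for house 3 is lemons.
So: house 1 = country/cookies/jade/apples, house 2 = jazz/brownies/emerald/grapes, house 3 = metal/fudge/peridot/lemons, house 4 = blues/gelato/topaz/bananas.

country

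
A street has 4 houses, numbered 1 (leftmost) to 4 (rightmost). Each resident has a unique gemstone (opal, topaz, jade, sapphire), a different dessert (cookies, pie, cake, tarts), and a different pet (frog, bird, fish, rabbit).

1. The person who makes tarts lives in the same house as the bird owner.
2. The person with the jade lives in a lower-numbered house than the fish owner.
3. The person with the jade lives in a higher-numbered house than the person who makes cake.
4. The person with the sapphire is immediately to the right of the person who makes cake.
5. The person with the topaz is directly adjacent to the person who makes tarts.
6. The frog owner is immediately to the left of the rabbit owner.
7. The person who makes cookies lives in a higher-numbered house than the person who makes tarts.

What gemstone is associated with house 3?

jade

The person with the jade is narrowed to house 2 or 3; consider each.
Placing it in house 2 leads to a contradiction, so it's in house 3.
By clue 2, the fish owner is in house 4.
That leaves sapphire as the gemstone for house 2.
Clue 4 places the person who makes cake in house 1.
House 1 pet: only frog fits.
The rabbit owner is in house 2 (clue 6).
So house 3 gets bird for pet.
The person who makes tarts is in house 3 (clue 1).
Clue 5 places the person with the topaz in house 4.
From clue 7, the person who makes cookies must be in house 4.
House 1 gemstone: only opal fits.
The only dessert still possible for house 2 is pie.
So: house 1 = opal/cake/frog, house 2 = sapphire/pie/rabbit, house 3 = jade/tarts/bird, house 4 = topaz/cookies/fish.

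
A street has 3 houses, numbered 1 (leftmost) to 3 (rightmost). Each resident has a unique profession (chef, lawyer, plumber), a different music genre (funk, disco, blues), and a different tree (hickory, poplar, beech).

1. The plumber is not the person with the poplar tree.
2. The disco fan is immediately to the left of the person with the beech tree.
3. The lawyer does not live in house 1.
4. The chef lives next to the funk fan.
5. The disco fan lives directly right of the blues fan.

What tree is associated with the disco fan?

poplar

The disco fan is in house 2 (clue 5).
Clue 5: the blues fan is in house 1.
House 3's music genre must be funk (nothing else left).
Clue 2: the person with the beech tree is in house 3.
The chef is in house 2 (clue 4).
House 1's profession must be plumber (nothing else left).
House 3 profession: only lawyer fits.
Clue 1: the person with the poplar tree is in house 2.
House 1's tree must be hickory (nothing else left).
So: house 1 = plumber/blues/hickory, house 2 = chef/disco/poplar, house 3 = lawyer/funk/beech.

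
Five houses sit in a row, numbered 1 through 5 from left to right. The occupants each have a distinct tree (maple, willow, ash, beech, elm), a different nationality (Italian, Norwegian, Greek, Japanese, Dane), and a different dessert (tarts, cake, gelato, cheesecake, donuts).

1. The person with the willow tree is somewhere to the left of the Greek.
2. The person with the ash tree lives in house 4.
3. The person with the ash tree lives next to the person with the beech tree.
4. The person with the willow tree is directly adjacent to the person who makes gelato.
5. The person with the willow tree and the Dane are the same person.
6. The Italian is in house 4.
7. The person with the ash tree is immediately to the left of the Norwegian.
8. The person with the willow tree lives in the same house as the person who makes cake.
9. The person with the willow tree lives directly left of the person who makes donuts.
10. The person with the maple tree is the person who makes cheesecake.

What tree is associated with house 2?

Clue 2 places the person with the ash tree in house 4.
From clue 6, the Italian must be in house 4.
By clue 7, the Norwegian is in house 5.
House 4's dessert must be tarts (nothing else left).
House 5 dessert: only cheesecake fits.
From clue 10, the person with the maple tree must be in house 5.
House 3's tree must be beech (nothing else left).
The person with the elm tree is narrowed to house 1 or 2; consider each.
Placing it in house 2 leads to a contradiction, so it's in house 1.
House 2 tree: only willow fits.
By clue 1, the Greek is in house 3.
Clue 5 places the Dane in house 2.
By clue 8, the person who makes cake is in house 2.
The person who makes donuts is in house 3 (clue 9).
House 1's nationality must be Japanese (nothing else left).
That leaves gelato as the dessert for house 1.
So: house 1 = elm/Japanese/gelato, house 2 = willow/Dane/cake, house 3 = beech/Greek/donuts, house 4 = ash/Italian/tarts, house 5 = maple/Norwegian/cheesecake.

willow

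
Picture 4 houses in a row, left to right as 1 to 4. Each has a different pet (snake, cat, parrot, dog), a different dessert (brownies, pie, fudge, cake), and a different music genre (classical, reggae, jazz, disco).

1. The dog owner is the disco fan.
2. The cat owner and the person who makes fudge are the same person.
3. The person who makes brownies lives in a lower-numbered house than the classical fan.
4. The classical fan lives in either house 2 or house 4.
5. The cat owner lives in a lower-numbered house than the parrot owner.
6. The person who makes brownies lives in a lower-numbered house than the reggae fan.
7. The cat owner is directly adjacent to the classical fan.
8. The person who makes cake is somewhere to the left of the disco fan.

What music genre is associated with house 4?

The only music genre still possible for house 1 is jazz.
That leaves pie as the dessert for house 4.
The cat owner is narrowed to house 1 or 3; consider each.
Placing it in house 1 leads to a contradiction, so it's in house 3.
The person who makes fudge is in house 3 (clue 2).
From clue 5, the parrot owner must be in house 4.
The only pet still possible for house 1 is snake.
The only pet still possible for house 2 is dog.
By clue 1, the disco fan is in house 2.
From clue 8, the person who makes cake must be in house 1.
House 2 dessert: only brownies fits.
House 3's music genre must be reggae (nothing else left).
House 4's music genre must be classical (nothing else left).
So: house 1 = snake/cake/jazz, house 2 = dog/brownies/disco, house 3 = cat/fudge/reggae, house 4 = parrot/pie/classical.

classical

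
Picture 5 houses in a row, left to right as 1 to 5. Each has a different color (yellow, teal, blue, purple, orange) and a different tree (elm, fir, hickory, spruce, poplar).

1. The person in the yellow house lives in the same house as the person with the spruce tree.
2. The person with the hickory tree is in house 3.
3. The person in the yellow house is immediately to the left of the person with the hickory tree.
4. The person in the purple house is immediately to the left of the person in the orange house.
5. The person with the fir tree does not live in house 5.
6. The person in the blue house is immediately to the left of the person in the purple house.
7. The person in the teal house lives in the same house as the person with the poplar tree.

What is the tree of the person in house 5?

elm

The person with the hickory tree is in house 3 (clue 2).
The person in the yellow house is in house 2 (clue 3).
Clue 1 places the person with the spruce tree in house 2.
Clue 6: the person in the blue house is in house 3.
From clue 6, the person in the purple house must be in house 4.
House 1 color: only teal fits.
The only color still possible for house 5 is orange.
From clue 7, the person with the poplar tree must be in house 1.
House 5's tree must be elm (nothing else left).
So house 4 gets fir for tree.
So: house 1 = teal/poplar, house 2 = yellow/spruce, house 3 = blue/hickory, house 4 = purple/fir, house 5 = orange/elm.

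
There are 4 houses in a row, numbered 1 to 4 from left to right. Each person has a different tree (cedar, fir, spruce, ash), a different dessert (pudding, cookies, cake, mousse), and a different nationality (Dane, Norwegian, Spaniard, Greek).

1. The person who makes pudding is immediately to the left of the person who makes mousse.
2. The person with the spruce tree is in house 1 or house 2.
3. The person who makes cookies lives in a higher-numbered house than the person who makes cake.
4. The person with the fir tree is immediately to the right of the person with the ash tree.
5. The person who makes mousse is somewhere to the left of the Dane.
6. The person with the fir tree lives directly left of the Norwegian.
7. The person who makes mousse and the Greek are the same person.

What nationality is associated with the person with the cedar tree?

Norwegian

House 4's tree must be cedar (nothing else left).
So house 4 gets cookies for dessert.
So house 1 gets Spaniard for nationality.
That leaves Greek as the nationality for house 2.
From clue 7, the person who makes mousse must be in house 2.
House 3's tree must be fir (nothing else left).
So house 3 gets cake for dessert.
From clue 4, the person with the ash tree must be in house 2.
The Norwegian is in house 4 (clue 6).
House 1 tree: only spruce fits.
So house 1 gets pudding for dessert.
The only nationality still possible for house 3 is Dane.
So: house 1 = spruce/pudding/Spaniard, house 2 = ash/mousse/Greek, house 3 = fir/cake/Dane, house 4 = cedar/cookies/Norwegian.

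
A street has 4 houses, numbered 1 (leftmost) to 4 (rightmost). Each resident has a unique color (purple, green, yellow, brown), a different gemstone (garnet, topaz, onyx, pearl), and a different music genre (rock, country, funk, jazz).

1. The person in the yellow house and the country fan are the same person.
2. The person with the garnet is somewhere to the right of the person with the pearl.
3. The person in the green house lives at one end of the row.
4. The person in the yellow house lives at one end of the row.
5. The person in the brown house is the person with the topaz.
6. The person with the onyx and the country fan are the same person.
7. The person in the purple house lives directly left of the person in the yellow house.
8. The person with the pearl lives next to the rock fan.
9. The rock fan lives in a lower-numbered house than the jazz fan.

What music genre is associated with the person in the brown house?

Clue 7: the person in the purple house is in house 3.
From clue 7, the person in the yellow house must be in house 4.
The only color still possible for house 2 is brown.
The country fan is in house 4 (clue 1).
Clue 5: the person with the topaz is in house 2.
The person with the onyx is in house 4 (clue 6).
So house 1 gets green for color.
House 1 gemstone: only pearl fits.
House 3's gemstone must be garnet (nothing else left).
By clue 8, the rock fan is in house 2.
Clue 9 places the jazz fan in house 3.
That leaves funk as the music genre for house 1.
So: house 1 = green/pearl/funk, house 2 = brown/topaz/rock, house 3 = purple/garnet/jazz, house 4 = yellow/onyx/country.

rock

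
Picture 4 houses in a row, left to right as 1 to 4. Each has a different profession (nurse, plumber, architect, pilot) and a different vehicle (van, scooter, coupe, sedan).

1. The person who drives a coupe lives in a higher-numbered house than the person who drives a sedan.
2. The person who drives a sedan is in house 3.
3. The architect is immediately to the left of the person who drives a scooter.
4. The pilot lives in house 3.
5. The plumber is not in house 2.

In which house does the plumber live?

4

Clue 2: the person who drives a sedan is in house 3.
The pilot is in house 3 (clue 4).
That leaves van as the vehicle for house 1.
Clue 1 places the person who drives a coupe in house 4.
Clue 3 places the architect in house 1.
Clue 3: the person who drives a scooter is in house 2.
House 2's profession must be nurse (nothing else left).
House 4's profession must be plumber (nothing else left).
So: house 1 = architect/van, house 2 = nurse/scooter, house 3 = pilot/sedan, house 4 = plumber/coupe.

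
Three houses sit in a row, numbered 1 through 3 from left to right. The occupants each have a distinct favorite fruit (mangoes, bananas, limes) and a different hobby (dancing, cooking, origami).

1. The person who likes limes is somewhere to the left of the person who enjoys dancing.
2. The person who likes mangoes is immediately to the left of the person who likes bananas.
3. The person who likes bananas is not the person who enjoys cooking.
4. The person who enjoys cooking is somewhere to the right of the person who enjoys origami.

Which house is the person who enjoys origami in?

The only favorite fruit still possible for house 3 is bananas.
So house 1 gets origami for hobby.
From clue 2, the person who likes mangoes must be in house 2.
By clue 3, the person who enjoys cooking is in house 2.
That leaves limes as the favorite fruit for house 1.
The only hobby still possible for house 3 is dancing.
So: house 1 = limes/origami, house 2 = mangoes/cooking, house 3 = bananas/dancing.

1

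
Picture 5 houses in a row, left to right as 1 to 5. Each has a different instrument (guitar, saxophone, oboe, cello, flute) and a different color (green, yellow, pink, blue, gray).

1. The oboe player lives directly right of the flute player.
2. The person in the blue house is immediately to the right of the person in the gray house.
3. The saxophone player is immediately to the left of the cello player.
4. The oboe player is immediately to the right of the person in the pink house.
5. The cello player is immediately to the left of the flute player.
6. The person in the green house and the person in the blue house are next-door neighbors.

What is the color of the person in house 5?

yellow

The cello player is narrowed to house 2 or 3; consider each.
Placing it in house 2 leads to a contradiction, so it's in house 3.
Clue 3: the saxophone player is in house 2.
From clue 5, the flute player must be in house 4.
That leaves guitar as the instrument for house 1.
The only instrument still possible for house 5 is oboe.
The person in the pink house is in house 4 (clue 4).
That leaves yellow as the color for house 5.
The person in the blue house is narrowed to house 2 or 3; consider each.
Placing it in house 3 leads to a contradiction, so it's in house 2.
The person in the gray house is in house 1 (clue 2).
House 3's color must be green (nothing else left).
So: house 1 = guitar/gray, house 2 = saxophone/blue, house 3 = cello/green, house 4 = flute/pink, house 5 = oboe/yellow.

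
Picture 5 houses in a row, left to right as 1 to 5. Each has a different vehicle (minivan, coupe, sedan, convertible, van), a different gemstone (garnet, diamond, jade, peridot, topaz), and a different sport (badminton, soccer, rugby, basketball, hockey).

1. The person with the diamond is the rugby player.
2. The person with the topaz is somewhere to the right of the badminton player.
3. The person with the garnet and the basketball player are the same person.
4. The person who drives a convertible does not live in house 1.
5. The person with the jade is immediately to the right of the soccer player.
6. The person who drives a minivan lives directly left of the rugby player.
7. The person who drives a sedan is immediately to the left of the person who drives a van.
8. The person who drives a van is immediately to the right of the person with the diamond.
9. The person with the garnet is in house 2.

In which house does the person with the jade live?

Clue 9: the person with the garnet is in house 2.
The basketball player is in house 2 (clue 3).
So house 1 gets peridot for gemstone.
House 5's sport must be hockey (nothing else left).
That leaves coupe as the vehicle for house 1.
House 1 sport: only badminton fits.
The person who drives a minivan is narrowed to house 2 or 3; consider each.
Placing it in house 3 leads to a contradiction, so it's in house 2.
From clue 6, the rugby player must be in house 3.
House 4 sport: only soccer fits.
Clue 1 places the person with the diamond in house 3.
The person with the jade is in house 5 (clue 5).
By clue 8, the person who drives a van is in house 4.
That leaves convertible as the vehicle for house 5.
That leaves topaz as the gemstone for house 4.
House 3 vehicle: only sedan fits.
So: house 1 = coupe/peridot/badminton, house 2 = minivan/garnet/basketball, house 3 = sedan/diamond/rugby, house 4 = van/topaz/soccer, house 5 = convertible/jade/hockey.

5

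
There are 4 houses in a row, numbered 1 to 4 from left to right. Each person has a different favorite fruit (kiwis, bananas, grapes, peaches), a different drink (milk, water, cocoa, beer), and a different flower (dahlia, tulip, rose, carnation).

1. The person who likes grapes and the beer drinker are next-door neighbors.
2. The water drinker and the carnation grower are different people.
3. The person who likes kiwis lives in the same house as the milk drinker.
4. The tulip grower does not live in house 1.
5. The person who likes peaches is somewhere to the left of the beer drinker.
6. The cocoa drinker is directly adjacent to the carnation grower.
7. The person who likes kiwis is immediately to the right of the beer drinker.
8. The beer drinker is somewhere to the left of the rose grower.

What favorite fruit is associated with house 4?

kiwis

The person who likes kiwis is narrowed to house 3 or 4; consider each.
Placing it in house 3 leads to a contradiction, so it's in house 4.
From clue 3, the milk drinker must be in house 4.
Clue 7 places the beer drinker in house 3.
The rose grower is in house 4 (clue 8).
Clue 1: the person who likes grapes is in house 2.
House 1 favorite fruit: only peaches fits.
That leaves bananas as the favorite fruit for house 3.
The cocoa drinker is narrowed to house 1 or 2; consider each.
Placing it in house 1 leads to a contradiction, so it's in house 2.
The only drink still possible for house 1 is water.
By clue 2, the carnation grower is in house 3.
The only flower still possible for house 1 is dahlia.
The only flower still possible for house 2 is tulip.
So: house 1 = peaches/water/dahlia, house 2 = grapes/cocoa/tulip, house 3 = bananas/beer/carnation, house 4 = kiwis/milk/rose.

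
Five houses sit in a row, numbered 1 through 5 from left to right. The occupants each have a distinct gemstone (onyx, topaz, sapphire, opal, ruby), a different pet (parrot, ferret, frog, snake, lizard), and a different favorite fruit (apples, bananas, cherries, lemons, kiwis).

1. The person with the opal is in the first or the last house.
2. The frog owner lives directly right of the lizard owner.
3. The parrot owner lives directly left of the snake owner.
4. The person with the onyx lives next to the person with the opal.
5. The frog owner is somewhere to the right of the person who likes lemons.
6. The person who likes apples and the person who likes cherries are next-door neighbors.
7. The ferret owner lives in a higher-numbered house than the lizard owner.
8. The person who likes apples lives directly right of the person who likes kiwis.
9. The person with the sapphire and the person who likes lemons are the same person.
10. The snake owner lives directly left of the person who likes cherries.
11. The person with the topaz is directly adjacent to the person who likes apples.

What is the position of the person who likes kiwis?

The person with the onyx is narrowed to house 2 or 4; consider each.
Placing it in house 2 leads to a contradiction, so it's in house 4.
The person with the opal is in house 5 (clue 4).
The person with the ruby is narrowed to house 1 or 2 or 3; consider each.
Placing it in house 1 and house 3 leads to a contradiction, so it's in house 2.
The person with the sapphire is narrowed to house 1 or 3; consider each.
Placing it in house 3 leads to a contradiction, so it's in house 1.
Clue 9: the person who likes lemons is in house 1.
House 3 gemstone: only topaz fits.
House 3 favorite fruit: only kiwis fits.
Clue 6 places the person who likes apples in house 4.
Clue 10: the snake owner is in house 4.
House 2 favorite fruit: only bananas fits.
House 5's favorite fruit must be cherries (nothing else left).
The parrot owner is in house 3 (clue 3).
House 1 pet: only lizard fits.
That leaves frog as the pet for house 2.
That leaves ferret as the pet for house 5.
So: house 1 = sapphire/lizard/lemons, house 2 = ruby/frog/bananas, house 3 = topaz/parrot/kiwis, house 4 = onyx/snake/apples, house 5 = opal/ferret/cherries.

3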